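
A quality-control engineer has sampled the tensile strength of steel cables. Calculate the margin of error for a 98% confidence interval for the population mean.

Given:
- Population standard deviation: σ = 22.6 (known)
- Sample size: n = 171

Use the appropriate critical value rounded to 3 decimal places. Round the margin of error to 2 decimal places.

The population standard deviation σ is known, so use the z-interval margin of error formula.

For 98% confidence, z* = 2.326 (from standard normal table)

Margin of error formula for z-interval: E = z* × σ/√n

E = 2.326 × 22.6/√171
  = 2.326 × 1.728265
  = 4.0199

Rounded to 2 decimal places:

4.02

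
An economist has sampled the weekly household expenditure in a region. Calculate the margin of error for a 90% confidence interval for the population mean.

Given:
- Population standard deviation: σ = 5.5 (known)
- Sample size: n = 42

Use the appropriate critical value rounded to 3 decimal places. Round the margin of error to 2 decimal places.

The population standard deviation σ is known, so use the z-interval margin of error formula.

For 90% confidence, z* = 1.645 (from standard normal table)

Margin of error formula for z-interval: E = z* × σ/√n

E = 1.645 × 5.5/√42
  = 1.645 × 0.848668
  = 1.3961

Rounded to 2 decimal places:

1.40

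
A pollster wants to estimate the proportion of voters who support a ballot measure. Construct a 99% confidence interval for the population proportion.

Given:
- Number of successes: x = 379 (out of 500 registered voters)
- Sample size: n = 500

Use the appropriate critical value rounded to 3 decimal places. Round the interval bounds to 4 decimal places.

Sample proportion: p̂ = 379/500 = 0.758000

Check conditions for normal approximation:
  np̂ = 379 ≥ 10 ✓
  n(1-p̂) = 121 ≥ 10 ✓

The sample is large enough, so use a z-interval (normal approximation) for the proportion.

For 99% confidence, z* = 2.576 (from standard normal table)

Standard error: SE = √(p̂(1-p̂)/n) = √(0.758000×0.242000/500) = 0.01915390

Margin of error: E = z* × SE = 2.576 × 0.01915390 = 0.049340

Z-interval: p̂ ± E = 0.758000 ± 0.049340 = (0.708660, 0.807340)

Rounded to 4 decimal places:

(0.7087, 0.8073)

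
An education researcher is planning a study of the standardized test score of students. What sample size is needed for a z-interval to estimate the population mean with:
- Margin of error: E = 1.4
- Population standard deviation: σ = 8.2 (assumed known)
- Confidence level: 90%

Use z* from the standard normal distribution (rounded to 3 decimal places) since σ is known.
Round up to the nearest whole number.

Using z* since population σ is known (z-interval formula).

For 90% confidence, z* = 1.645 (from standard normal table)

Sample size formula for z-interval: n = (z*σ/E)²

n = (1.645 × 8.2 / 1.4)²
  = (9.635000)²
  = 92.8332

Round up to the nearest whole number: n = 93

93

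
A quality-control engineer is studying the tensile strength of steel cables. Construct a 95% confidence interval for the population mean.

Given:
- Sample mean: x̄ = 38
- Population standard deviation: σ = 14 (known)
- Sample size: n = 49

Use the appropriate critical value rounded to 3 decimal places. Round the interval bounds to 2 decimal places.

The population standard deviation σ is known, so use a z-interval (standard normal critical value).

For 95% confidence, z* = 1.96 (from standard normal table)

Standard error: SE = σ/√n = 14/√49 = 2.000000

Margin of error: E = z* × SE = 1.96 × 2.000000 = 3.9200

Z-interval: x̄ ± E = 38 ± 3.9200 = (34.0800, 41.9200)

Rounded to 2 decimal places:

(34.08, 41.92)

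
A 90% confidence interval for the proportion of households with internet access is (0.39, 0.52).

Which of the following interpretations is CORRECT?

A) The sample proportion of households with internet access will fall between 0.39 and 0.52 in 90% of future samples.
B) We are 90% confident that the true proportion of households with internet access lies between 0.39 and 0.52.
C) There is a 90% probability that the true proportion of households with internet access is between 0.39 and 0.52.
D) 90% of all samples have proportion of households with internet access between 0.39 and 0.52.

A confidence interval represents our confidence in the procedure, not a probability statement about the parameter.

Key concept: If we repeated this sampling process many times and computed a 90% CI each time, about 90% of those intervals would contain the true population parameter.

For this specific interval (0.39, 0.52):
- Midpoint (point estimate): 0.455
- Margin of error: 0.065

The correct interpretation is the one stating confidence that the true parameter lies in the interval — option B.

B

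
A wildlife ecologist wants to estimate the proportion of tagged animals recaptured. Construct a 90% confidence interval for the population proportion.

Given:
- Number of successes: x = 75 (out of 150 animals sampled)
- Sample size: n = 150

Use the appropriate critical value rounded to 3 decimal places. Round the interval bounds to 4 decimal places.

Sample proportion: p̂ = 75/150 = 0.500000

Check conditions for normal approximation:
  np̂ = 75 ≥ 10 ✓
  n(1-p̂) = 75 ≥ 10 ✓

The sample is large enough, so use a z-interval (normal approximation) for the proportion.

For 90% confidence, z* = 1.645 (from standard normal table)

Standard error: SE = √(p̂(1-p̂)/n) = √(0.500000×0.500000/150) = 0.04082483

Margin of error: E = z* × SE = 1.645 × 0.04082483 = 0.067157

Z-interval: p̂ ± E = 0.500000 ± 0.067157 = (0.432843, 0.567157)

Rounded to 4 decimal places:

(0.4328, 0.5672)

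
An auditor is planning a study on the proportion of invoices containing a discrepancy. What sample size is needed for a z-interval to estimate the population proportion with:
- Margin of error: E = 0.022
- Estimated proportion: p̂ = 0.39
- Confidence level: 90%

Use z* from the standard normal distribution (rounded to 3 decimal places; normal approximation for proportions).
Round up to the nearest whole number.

Using z* for proportion z-interval (normal approximation).

For 90% confidence, z* = 1.645 (from standard normal table)

Sample size formula for proportion z-interval: n = z*²p̂(1-p̂)/E²

n = 1.645² × 0.39 × 0.61 / 0.022²
  = 2.706025 × 0.2379 / 0.000484
  = 1330.0896

Round up to the nearest whole number: n = 1331

1331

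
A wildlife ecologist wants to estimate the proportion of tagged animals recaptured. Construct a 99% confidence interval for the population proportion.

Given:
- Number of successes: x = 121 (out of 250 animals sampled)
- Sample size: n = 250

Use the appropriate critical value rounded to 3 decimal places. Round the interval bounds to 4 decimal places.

Sample proportion: p̂ = 121/250 = 0.484000

Check conditions for normal approximation:
  np̂ = 121 ≥ 10 ✓
  n(1-p̂) = 129 ≥ 10 ✓

The sample is large enough, so use a z-interval (normal approximation) for the proportion.

For 99% confidence, z* = 2.576 (from standard normal table)

Standard error: SE = √(p̂(1-p̂)/n) = √(0.484000×0.516000/250) = 0.03160658

Margin of error: E = z* × SE = 2.576 × 0.03160658 = 0.081419

Z-interval: p̂ ± E = 0.484000 ± 0.081419 = (0.402581, 0.565419)

Rounded to 4 decimal places:

(0.4026, 0.5654)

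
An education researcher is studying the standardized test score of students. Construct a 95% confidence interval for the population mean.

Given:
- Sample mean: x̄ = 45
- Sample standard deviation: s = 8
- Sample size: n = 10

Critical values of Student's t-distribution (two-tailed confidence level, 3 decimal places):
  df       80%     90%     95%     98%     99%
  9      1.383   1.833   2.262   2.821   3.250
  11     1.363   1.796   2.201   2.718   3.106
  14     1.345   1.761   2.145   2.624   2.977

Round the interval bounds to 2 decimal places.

The population standard deviation σ is unknown (only the sample standard deviation s is given), so use a t-interval with df = n - 1 = 10 - 1 = 9.

For 95% confidence with df = 9, t* = 2.262 (from t-table)

Standard error: SE = s/√n = 8/√10 = 2.529822

Margin of error: E = t* × SE = 2.262 × 2.529822 = 5.7225

T-interval: x̄ ± E = 45 ± 5.7225 = (39.2775, 50.7225)

Rounded to 2 decimal places:

(39.28, 50.72)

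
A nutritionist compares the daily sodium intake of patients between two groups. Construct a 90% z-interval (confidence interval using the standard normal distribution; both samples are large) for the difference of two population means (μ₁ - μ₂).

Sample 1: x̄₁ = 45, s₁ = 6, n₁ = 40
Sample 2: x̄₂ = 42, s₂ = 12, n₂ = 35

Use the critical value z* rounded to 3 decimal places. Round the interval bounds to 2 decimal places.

Both samples are large (n₁ = 40 ≥ 30, n₂ = 35 ≥ 30), so a z-interval for the difference of means applies.

Point estimate: x̄₁ - x̄₂ = 45 - 42 = 3

Standard error: SE = √(s₁²/n₁ + s₂²/n₂)
= √(6²/40 + 12²/35)
= √(0.900000 + 4.114286)
= 2.239260

For 90% confidence, z* = 1.645 (from standard normal table)
Margin of error: E = z* × SE = 1.645 × 2.239260 = 3.6836

Z-interval: (x̄₁ - x̄₂) ± E = 3 ± 3.6836 = (-0.6836, 6.6836)

Rounded to 2 decimal places:

(-0.68, 6.68)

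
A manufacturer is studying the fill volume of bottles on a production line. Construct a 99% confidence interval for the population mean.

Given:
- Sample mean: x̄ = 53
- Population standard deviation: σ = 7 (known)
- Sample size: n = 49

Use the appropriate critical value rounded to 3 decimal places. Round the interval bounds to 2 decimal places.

The population standard deviation σ is known, so use a z-interval (standard normal critical value).

For 99% confidence, z* = 2.576 (from standard normal table)

Standard error: SE = σ/√n = 7/√49 = 1.000000

Margin of error: E = z* × SE = 2.576 × 1.000000 = 2.5760

Z-interval: x̄ ± E = 53 ± 2.5760 = (50.4240, 55.5760)

Rounded to 2 decimal places:

(50.42, 55.58)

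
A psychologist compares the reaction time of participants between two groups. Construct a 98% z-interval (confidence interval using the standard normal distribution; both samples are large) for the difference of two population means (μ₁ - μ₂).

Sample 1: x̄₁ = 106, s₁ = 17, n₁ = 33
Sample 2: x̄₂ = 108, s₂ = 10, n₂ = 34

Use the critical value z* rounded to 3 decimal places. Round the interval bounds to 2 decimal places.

Both samples are large (n₁ = 33 ≥ 30, n₂ = 34 ≥ 30), so a z-interval for the difference of means applies.

Point estimate: x̄₁ - x̄₂ = 106 - 108 = -2

Standard error: SE = √(s₁²/n₁ + s₂²/n₂)
= √(17²/33 + 10²/34)
= √(8.757576 + 2.941176)
= 3.420344

For 98% confidence, z* = 2.326 (from standard normal table)
Margin of error: E = z* × SE = 2.326 × 3.420344 = 7.9557

Z-interval: (x̄₁ - x̄₂) ± E = -2 ± 7.9557 = (-9.9557, 5.9557)

Rounded to 2 decimal places:

(-9.96, 5.96)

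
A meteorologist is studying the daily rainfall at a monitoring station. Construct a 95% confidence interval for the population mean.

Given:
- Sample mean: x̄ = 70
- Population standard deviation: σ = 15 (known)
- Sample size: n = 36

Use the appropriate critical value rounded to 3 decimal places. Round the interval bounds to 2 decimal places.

The population standard deviation σ is known, so use a z-interval (standard normal critical value).

For 95% confidence, z* = 1.96 (from standard normal table)

Standard error: SE = σ/√n = 15/√36 = 2.500000

Margin of error: E = z* × SE = 1.96 × 2.500000 = 4.9000

Z-interval: x̄ ± E = 70 ± 4.9000 = (65.1000, 74.9000)

Rounded to 2 decimal places:

(65.10, 74.90)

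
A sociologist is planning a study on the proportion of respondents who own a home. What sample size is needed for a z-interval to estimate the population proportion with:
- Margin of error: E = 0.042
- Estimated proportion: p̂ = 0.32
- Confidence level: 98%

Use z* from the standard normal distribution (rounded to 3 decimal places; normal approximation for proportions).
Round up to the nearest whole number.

Using z* for proportion z-interval (normal approximation).

For 98% confidence, z* = 2.326 (from standard normal table)

Sample size formula for proportion z-interval: n = z*²p̂(1-p̂)/E²

n = 2.326² × 0.32 × 0.68 / 0.042²
  = 5.410276 × 0.2176 / 0.001764
  = 667.3901

Round up to the nearest whole number: n = 668

668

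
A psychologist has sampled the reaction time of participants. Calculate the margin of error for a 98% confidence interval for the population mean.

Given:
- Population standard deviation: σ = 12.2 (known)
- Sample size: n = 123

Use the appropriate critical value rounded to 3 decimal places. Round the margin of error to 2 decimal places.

The population standard deviation σ is known, so use the z-interval margin of error formula.

For 98% confidence, z* = 2.326 (from standard normal table)

Margin of error formula for z-interval: E = z* × σ/√n

E = 2.326 × 12.2/√123
  = 2.326 × 1.100037
  = 2.5587

Rounded to 2 decimal places:

2.56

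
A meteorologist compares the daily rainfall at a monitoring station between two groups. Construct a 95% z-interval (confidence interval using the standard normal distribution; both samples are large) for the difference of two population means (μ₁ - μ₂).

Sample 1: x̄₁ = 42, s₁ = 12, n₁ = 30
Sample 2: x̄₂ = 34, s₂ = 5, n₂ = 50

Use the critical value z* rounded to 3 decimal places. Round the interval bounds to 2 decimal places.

Both samples are large (n₁ = 30 ≥ 30, n₂ = 50 ≥ 30), so a z-interval for the difference of means applies.

Point estimate: x̄₁ - x̄₂ = 42 - 34 = 8

Standard error: SE = √(s₁²/n₁ + s₂²/n₂)
= √(12²/30 + 5²/50)
= √(4.800000 + 0.500000)
= 2.302173

For 95% confidence, z* = 1.96 (from standard normal table)
Margin of error: E = z* × SE = 1.96 × 2.302173 = 4.5123

Z-interval: (x̄₁ - x̄₂) ± E = 8 ± 4.5123 = (3.4877, 12.5123)

Rounded to 2 decimal places:

(3.49, 12.51)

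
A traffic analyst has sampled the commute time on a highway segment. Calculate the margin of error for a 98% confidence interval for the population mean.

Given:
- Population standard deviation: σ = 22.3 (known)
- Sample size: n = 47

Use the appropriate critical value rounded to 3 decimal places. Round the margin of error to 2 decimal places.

The population standard deviation σ is known, so use the z-interval margin of error formula.

For 98% confidence, z* = 2.326 (from standard normal table)

Margin of error formula for z-interval: E = z* × σ/√n

E = 2.326 × 22.3/√47
  = 2.326 × 3.252789
  = 7.5660

Rounded to 2 decimal places:

7.57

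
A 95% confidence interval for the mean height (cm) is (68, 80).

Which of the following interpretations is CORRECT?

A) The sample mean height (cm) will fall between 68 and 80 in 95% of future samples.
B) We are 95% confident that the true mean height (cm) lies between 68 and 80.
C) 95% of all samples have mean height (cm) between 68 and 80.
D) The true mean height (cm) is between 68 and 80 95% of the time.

A confidence interval represents our confidence in the procedure, not a probability statement about the parameter.

Key concept: If we repeated this sampling process many times and computed a 95% CI each time, about 95% of those intervals would contain the true population parameter.

For this specific interval (68, 80):
- Midpoint (point estimate): 74
- Margin of error: 6

The correct interpretation is the one stating confidence that the true parameter lies in the interval — option B.

B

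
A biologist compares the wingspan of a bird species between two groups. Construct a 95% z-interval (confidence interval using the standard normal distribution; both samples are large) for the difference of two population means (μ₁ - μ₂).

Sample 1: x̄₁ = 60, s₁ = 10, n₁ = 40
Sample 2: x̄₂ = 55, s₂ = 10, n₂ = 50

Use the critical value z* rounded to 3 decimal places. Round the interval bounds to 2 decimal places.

Both samples are large (n₁ = 40 ≥ 30, n₂ = 50 ≥ 30), so a z-interval for the difference of means applies.

Point estimate: x̄₁ - x̄₂ = 60 - 55 = 5

Standard error: SE = √(s₁²/n₁ + s₂²/n₂)
= √(10²/40 + 10²/50)
= √(2.500000 + 2.000000)
= 2.121320

For 95% confidence, z* = 1.96 (from standard normal table)
Margin of error: E = z* × SE = 1.96 × 2.121320 = 4.1578

Z-interval: (x̄₁ - x̄₂) ± E = 5 ± 4.1578 = (0.8422, 9.1578)

Rounded to 2 decimal places:

(0.84, 9.16)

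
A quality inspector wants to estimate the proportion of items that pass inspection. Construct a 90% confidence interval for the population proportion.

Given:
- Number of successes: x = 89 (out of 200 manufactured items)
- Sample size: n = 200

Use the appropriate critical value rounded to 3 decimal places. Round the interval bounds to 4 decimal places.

Sample proportion: p̂ = 89/200 = 0.445000

Check conditions for normal approximation:
  np̂ = 89 ≥ 10 ✓
  n(1-p̂) = 111 ≥ 10 ✓

The sample is large enough, so use a z-interval (normal approximation) for the proportion.

For 90% confidence, z* = 1.645 (from standard normal table)

Standard error: SE = √(p̂(1-p̂)/n) = √(0.445000×0.555000/200) = 0.03514079

Margin of error: E = z* × SE = 1.645 × 0.03514079 = 0.057807

Z-interval: p̂ ± E = 0.445000 ± 0.057807 = (0.387193, 0.502807)

Rounded to 4 decimal places:

(0.3872, 0.5028)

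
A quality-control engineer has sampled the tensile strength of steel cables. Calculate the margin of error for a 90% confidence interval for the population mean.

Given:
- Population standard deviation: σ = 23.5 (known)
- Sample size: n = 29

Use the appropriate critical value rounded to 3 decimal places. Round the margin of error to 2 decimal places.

The population standard deviation σ is known, so use the z-interval margin of error formula.

For 90% confidence, z* = 1.645 (from standard normal table)

Margin of error formula for z-interval: E = z* × σ/√n

E = 1.645 × 23.5/√29
  = 1.645 × 4.363840
  = 7.1785

Rounded to 2 decimal places:

7.18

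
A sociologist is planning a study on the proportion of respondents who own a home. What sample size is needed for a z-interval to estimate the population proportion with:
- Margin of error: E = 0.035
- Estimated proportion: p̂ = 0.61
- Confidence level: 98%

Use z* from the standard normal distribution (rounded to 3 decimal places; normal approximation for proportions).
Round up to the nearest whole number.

Using z* for proportion z-interval (normal approximation).

For 98% confidence, z* = 2.326 (from standard normal table)

Sample size formula for proportion z-interval: n = z*²p̂(1-p̂)/E²

n = 2.326² × 0.61 × 0.39 / 0.035²
  = 5.410276 × 0.2379 / 0.001225
  = 1050.6977

Round up to the nearest whole number: n = 1051

1051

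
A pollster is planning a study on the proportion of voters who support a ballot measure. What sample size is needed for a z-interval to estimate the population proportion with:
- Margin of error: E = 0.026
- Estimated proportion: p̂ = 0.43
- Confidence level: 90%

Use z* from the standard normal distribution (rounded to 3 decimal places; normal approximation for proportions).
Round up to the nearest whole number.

Using z* for proportion z-interval (normal approximation).

For 90% confidence, z* = 1.645 (from standard normal table)

Sample size formula for proportion z-interval: n = z*²p̂(1-p̂)/E²

n = 1.645² × 0.43 × 0.57 / 0.026²
  = 2.706025 × 0.2451 / 0.000676
  = 981.1342

Round up to the nearest whole number: n = 982

982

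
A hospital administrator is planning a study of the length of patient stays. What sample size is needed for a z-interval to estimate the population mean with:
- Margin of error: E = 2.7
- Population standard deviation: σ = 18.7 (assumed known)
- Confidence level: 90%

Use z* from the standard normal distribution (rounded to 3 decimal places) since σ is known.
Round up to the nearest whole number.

Using z* since population σ is known (z-interval formula).

For 90% confidence, z* = 1.645 (from standard normal table)

Sample size formula for z-interval: n = (z*σ/E)²

n = (1.645 × 18.7 / 2.7)²
  = (11.393148)²
  = 129.8038

Round up to the nearest whole number: n = 130

130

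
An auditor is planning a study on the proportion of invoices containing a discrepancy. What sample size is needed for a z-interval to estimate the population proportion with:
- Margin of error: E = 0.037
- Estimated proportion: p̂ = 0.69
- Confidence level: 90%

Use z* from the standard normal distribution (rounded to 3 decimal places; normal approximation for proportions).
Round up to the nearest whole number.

Using z* for proportion z-interval (normal approximation).

For 90% confidence, z* = 1.645 (from standard normal table)

Sample size formula for proportion z-interval: n = z*²p̂(1-p̂)/E²

n = 1.645² × 0.69 × 0.31 / 0.037²
  = 2.706025 × 0.2139 / 0.001369
  = 422.8041

Round up to the nearest whole number: n = 423

423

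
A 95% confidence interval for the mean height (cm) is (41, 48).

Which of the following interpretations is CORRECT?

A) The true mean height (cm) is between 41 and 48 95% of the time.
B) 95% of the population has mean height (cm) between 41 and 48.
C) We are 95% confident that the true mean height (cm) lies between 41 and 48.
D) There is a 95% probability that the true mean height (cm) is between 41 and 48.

A confidence interval represents our confidence in the procedure, not a probability statement about the parameter.

Key concept: If we repeated this sampling process many times and computed a 95% CI each time, about 95% of those intervals would contain the true population parameter.

For this specific interval (41, 48):
- Midpoint (point estimate): 44.5
- Margin of error: 3.5

The correct interpretation is the one stating confidence that the true parameter lies in the interval — option C.

C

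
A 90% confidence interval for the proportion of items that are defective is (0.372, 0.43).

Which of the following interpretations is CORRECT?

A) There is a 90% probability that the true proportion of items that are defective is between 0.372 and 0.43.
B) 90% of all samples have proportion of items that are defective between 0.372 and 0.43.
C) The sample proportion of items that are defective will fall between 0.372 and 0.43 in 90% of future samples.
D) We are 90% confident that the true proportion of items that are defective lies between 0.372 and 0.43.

A confidence interval represents our confidence in the procedure, not a probability statement about the parameter.

Key concept: If we repeated this sampling process many times and computed a 90% CI each time, about 90% of those intervals would contain the true population parameter.

For this specific interval (0.372, 0.43):
- Midpoint (point estimate): 0.401
- Margin of error: 0.029

The correct interpretation is the one stating confidence that the true parameter lies in the interval — option D.

D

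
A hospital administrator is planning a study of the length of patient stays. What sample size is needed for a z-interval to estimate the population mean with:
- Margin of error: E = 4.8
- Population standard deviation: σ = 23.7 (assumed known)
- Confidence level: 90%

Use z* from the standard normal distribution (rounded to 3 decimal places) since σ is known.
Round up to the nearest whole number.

Using z* since population σ is known (z-interval formula).

For 90% confidence, z* = 1.645 (from standard normal table)

Sample size formula for z-interval: n = (z*σ/E)²

n = (1.645 × 23.7 / 4.8)²
  = (8.122188)²
  = 65.9699

Round up to the nearest whole number: n = 66

66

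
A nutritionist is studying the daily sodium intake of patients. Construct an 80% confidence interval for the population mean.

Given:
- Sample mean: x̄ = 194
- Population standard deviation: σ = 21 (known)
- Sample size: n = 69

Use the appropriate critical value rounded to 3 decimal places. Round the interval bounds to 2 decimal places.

The population standard deviation σ is known, so use a z-interval (standard normal critical value).

For 80% confidence, z* = 1.282 (from standard normal table)

Standard error: SE = σ/√n = 21/√69 = 2.528103

Margin of error: E = z* × SE = 1.282 × 2.528103 = 3.2410

Z-interval: x̄ ± E = 194 ± 3.2410 = (190.7590, 197.2410)

Rounded to 2 decimal places:

(190.76, 197.24)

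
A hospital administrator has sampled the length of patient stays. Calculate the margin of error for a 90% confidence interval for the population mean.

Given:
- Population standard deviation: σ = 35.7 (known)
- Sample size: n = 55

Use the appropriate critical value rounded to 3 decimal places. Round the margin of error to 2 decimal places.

The population standard deviation σ is known, so use the z-interval margin of error formula.

For 90% confidence, z* = 1.645 (from standard normal table)

Margin of error formula for z-interval: E = z* × σ/√n

E = 1.645 × 35.7/√55
  = 1.645 × 4.813787
  = 7.9187

Rounded to 2 decimal places:

7.92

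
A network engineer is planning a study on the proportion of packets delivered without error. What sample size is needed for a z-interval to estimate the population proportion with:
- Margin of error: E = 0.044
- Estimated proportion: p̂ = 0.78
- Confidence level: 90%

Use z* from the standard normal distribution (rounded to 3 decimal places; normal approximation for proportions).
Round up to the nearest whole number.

Using z* for proportion z-interval (normal approximation).

For 90% confidence, z* = 1.645 (from standard normal table)

Sample size formula for proportion z-interval: n = z*²p̂(1-p̂)/E²

n = 1.645² × 0.78 × 0.22 / 0.044²
  = 2.706025 × 0.1716 / 0.001936
  = 239.8522

Round up to the nearest whole number: n = 240

240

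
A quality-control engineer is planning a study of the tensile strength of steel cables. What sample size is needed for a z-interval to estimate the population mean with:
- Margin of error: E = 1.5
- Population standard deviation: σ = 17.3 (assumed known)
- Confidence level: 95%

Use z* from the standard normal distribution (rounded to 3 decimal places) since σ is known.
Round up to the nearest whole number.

Using z* since population σ is known (z-interval formula).

For 95% confidence, z* = 1.96 (from standard normal table)

Sample size formula for z-interval: n = (z*σ/E)²

n = (1.96 × 17.3 / 1.5)²
  = (22.605333)²
  = 511.0011

Round up to the nearest whole number: n = 512

512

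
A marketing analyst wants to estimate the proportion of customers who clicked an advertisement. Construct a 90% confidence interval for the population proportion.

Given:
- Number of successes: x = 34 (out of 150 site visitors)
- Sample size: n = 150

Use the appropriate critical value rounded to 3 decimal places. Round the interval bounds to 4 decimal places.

Sample proportion: p̂ = 34/150 = 0.226667

Check conditions for normal approximation:
  np̂ = 34 ≥ 10 ✓
  n(1-p̂) = 116 ≥ 10 ✓

The sample is large enough, so use a z-interval (normal approximation) for the proportion.

For 90% confidence, z* = 1.645 (from standard normal table)

Standard error: SE = √(p̂(1-p̂)/n) = √(0.226667×0.773333/150) = 0.03418468

Margin of error: E = z* × SE = 1.645 × 0.03418468 = 0.056234

Z-interval: p̂ ± E = 0.226667 ± 0.056234 = (0.170433, 0.282900)

Rounded to 4 decimal places:

(0.1704, 0.2829)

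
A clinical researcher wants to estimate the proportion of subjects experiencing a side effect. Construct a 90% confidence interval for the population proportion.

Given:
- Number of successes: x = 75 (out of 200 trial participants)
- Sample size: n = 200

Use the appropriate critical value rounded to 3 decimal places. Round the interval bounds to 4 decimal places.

Sample proportion: p̂ = 75/200 = 0.375000

Check conditions for normal approximation:
  np̂ = 75 ≥ 10 ✓
  n(1-p̂) = 125 ≥ 10 ✓

The sample is large enough, so use a z-interval (normal approximation) for the proportion.

For 90% confidence, z* = 1.645 (from standard normal table)

Standard error: SE = √(p̂(1-p̂)/n) = √(0.375000×0.625000/200) = 0.03423266

Margin of error: E = z* × SE = 1.645 × 0.03423266 = 0.056313

Z-interval: p̂ ± E = 0.375000 ± 0.056313 = (0.318687, 0.431313)

Rounded to 4 decimal places:

(0.3187, 0.4313)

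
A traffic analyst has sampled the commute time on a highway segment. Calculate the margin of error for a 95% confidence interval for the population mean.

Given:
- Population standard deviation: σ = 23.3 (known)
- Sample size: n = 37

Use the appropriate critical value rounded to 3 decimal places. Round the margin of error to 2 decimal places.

The population standard deviation σ is known, so use the z-interval margin of error formula.

For 95% confidence, z* = 1.96 (from standard normal table)

Margin of error formula for z-interval: E = z* × σ/√n

E = 1.96 × 23.3/√37
  = 1.96 × 3.830496
  = 7.5078

Rounded to 2 decimal places:

7.51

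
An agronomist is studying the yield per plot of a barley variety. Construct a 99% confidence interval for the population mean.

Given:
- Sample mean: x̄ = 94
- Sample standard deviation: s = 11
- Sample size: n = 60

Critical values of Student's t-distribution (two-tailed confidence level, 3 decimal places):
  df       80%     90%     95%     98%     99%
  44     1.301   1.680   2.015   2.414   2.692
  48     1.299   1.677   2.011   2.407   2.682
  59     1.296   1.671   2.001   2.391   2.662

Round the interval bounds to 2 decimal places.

The population standard deviation σ is unknown (only the sample standard deviation s is given), so use a t-interval with df = n - 1 = 60 - 1 = 59.

For 99% confidence with df = 59, t* = 2.662 (from t-table)

Standard error: SE = s/√n = 11/√60 = 1.420094

Margin of error: E = t* × SE = 2.662 × 1.420094 = 3.7803

T-interval: x̄ ± E = 94 ± 3.7803 = (90.2197, 97.7803)

Rounded to 2 decimal places:

(90.22, 97.78)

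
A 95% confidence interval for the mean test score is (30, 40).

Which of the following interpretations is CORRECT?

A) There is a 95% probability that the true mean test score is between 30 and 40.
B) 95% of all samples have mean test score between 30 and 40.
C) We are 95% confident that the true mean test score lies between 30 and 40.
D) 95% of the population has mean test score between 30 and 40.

A confidence interval represents our confidence in the procedure, not a probability statement about the parameter.

Key concept: If we repeated this sampling process many times and computed a 95% CI each time, about 95% of those intervals would contain the true population parameter.

For this specific interval (30, 40):
- Midpoint (point estimate): 35
- Margin of error: 5

The correct interpretation is the one stating confidence that the true parameter lies in the interval — option C.

C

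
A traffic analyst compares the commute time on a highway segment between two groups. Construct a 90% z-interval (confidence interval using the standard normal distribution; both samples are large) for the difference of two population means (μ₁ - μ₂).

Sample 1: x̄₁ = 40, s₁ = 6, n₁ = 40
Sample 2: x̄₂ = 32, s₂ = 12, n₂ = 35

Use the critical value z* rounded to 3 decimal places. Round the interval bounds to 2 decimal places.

Both samples are large (n₁ = 40 ≥ 30, n₂ = 35 ≥ 30), so a z-interval for the difference of means applies.

Point estimate: x̄₁ - x̄₂ = 40 - 32 = 8

Standard error: SE = √(s₁²/n₁ + s₂²/n₂)
= √(6²/40 + 12²/35)
= √(0.900000 + 4.114286)
= 2.239260

For 90% confidence, z* = 1.645 (from standard normal table)
Margin of error: E = z* × SE = 1.645 × 2.239260 = 3.6836

Z-interval: (x̄₁ - x̄₂) ± E = 8 ± 3.6836 = (4.3164, 11.6836)

Rounded to 2 decimal places:

(4.32, 11.68)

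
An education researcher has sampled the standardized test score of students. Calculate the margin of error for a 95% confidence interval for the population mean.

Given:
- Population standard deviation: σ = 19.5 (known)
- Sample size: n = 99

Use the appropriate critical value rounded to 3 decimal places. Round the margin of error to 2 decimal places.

The population standard deviation σ is known, so use the z-interval margin of error formula.

For 95% confidence, z* = 1.96 (from standard normal table)

Margin of error formula for z-interval: E = z* × σ/√n

E = 1.96 × 19.5/√99
  = 1.96 × 1.959824
  = 3.8413

Rounded to 2 decimal places:

3.84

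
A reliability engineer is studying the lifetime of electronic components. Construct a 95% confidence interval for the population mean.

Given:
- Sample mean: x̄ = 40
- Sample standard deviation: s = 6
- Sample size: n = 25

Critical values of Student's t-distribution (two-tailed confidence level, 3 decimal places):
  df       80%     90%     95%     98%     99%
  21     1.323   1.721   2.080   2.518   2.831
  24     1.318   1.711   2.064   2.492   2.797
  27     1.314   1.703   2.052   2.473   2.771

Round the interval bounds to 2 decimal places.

The population standard deviation σ is unknown (only the sample standard deviation s is given), so use a t-interval with df = n - 1 = 25 - 1 = 24.

For 95% confidence with df = 24, t* = 2.064 (from t-table)

Standard error: SE = s/√n = 6/√25 = 1.200000

Margin of error: E = t* × SE = 2.064 × 1.200000 = 2.4768

T-interval: x̄ ± E = 40 ± 2.4768 = (37.5232, 42.4768)

Rounded to 2 decimal places:

(37.52, 42.48)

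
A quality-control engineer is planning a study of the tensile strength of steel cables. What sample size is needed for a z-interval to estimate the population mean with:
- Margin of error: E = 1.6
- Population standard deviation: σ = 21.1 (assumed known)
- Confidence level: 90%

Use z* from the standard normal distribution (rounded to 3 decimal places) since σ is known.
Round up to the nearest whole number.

Using z* since population σ is known (z-interval formula).

For 90% confidence, z* = 1.645 (from standard normal table)

Sample size formula for z-interval: n = (z*σ/E)²

n = (1.645 × 21.1 / 1.6)²
  = (21.693438)²
  = 470.6052

Round up to the nearest whole number: n = 471

471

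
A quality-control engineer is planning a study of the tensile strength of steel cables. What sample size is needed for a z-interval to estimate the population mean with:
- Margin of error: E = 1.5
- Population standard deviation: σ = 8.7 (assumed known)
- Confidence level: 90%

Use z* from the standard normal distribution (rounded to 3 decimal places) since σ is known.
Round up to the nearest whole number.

Using z* since population σ is known (z-interval formula).

For 90% confidence, z* = 1.645 (from standard normal table)

Sample size formula for z-interval: n = (z*σ/E)²

n = (1.645 × 8.7 / 1.5)²
  = (9.541000)²
  = 91.0307

Round up to the nearest whole number: n = 92

92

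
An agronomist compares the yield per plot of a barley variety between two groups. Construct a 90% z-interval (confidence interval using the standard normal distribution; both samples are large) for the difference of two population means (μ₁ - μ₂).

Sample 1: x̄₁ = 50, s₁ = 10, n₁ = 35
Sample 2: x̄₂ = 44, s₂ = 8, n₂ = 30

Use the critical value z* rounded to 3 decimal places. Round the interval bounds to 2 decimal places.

Both samples are large (n₁ = 35 ≥ 30, n₂ = 30 ≥ 30), so a z-interval for the difference of means applies.

Point estimate: x̄₁ - x̄₂ = 50 - 44 = 6

Standard error: SE = √(s₁²/n₁ + s₂²/n₂)
= √(10²/35 + 8²/30)
= √(2.857143 + 2.133333)
= 2.233937

For 90% confidence, z* = 1.645 (from standard normal table)
Margin of error: E = z* × SE = 1.645 × 2.233937 = 3.6748

Z-interval: (x̄₁ - x̄₂) ± E = 6 ± 3.6748 = (2.3252, 9.6748)

Rounded to 2 decimal places:

(2.33, 9.67)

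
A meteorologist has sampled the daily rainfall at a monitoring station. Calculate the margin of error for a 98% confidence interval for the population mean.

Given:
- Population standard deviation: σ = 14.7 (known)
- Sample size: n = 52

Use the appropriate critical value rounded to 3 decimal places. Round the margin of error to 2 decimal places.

The population standard deviation σ is known, so use the z-interval margin of error formula.

For 98% confidence, z* = 2.326 (from standard normal table)

Margin of error formula for z-interval: E = z* × σ/√n

E = 2.326 × 14.7/√52
  = 2.326 × 2.038523
  = 4.7416

Rounded to 2 decimal places:

4.74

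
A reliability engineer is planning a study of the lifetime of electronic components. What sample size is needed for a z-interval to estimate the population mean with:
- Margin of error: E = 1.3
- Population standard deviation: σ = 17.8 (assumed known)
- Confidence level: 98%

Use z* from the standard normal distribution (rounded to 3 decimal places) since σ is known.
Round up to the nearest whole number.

Using z* since population σ is known (z-interval formula).

For 98% confidence, z* = 2.326 (from standard normal table)

Sample size formula for z-interval: n = (z*σ/E)²

n = (2.326 × 17.8 / 1.3)²
  = (31.848308)²
  = 1014.3147

Round up to the nearest whole number: n = 1015

1015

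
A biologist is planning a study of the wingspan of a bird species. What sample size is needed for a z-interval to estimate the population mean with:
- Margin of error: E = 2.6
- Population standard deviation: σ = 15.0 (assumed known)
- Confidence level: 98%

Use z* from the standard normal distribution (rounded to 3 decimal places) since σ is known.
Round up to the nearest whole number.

Using z* since population σ is known (z-interval formula).

For 98% confidence, z* = 2.326 (from standard normal table)

Sample size formula for z-interval: n = (z*σ/E)²

n = (2.326 × 15.0 / 2.6)²
  = (13.419231)²
  = 180.0758

Round up to the nearest whole number: n = 181

181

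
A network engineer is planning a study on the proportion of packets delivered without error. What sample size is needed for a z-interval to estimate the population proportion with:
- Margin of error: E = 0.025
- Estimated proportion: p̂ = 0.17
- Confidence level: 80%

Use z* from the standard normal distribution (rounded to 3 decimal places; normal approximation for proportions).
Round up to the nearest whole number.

Using z* for proportion z-interval (normal approximation).

For 80% confidence, z* = 1.282 (from standard normal table)

Sample size formula for proportion z-interval: n = z*²p̂(1-p̂)/E²

n = 1.282² × 0.17 × 0.83 / 0.025²
  = 1.643524 × 0.1411 / 0.000625
  = 371.0420

Round up to the nearest whole number: n = 372

372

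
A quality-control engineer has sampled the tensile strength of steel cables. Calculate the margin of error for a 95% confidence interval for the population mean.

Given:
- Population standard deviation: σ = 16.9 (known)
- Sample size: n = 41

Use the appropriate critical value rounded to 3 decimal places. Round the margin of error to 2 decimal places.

The population standard deviation σ is known, so use the z-interval margin of error formula.

For 95% confidence, z* = 1.96 (from standard normal table)

Margin of error formula for z-interval: E = z* × σ/√n

E = 1.96 × 16.9/√41
  = 1.96 × 2.639337
  = 5.1731

Rounded to 2 decimal places:

5.17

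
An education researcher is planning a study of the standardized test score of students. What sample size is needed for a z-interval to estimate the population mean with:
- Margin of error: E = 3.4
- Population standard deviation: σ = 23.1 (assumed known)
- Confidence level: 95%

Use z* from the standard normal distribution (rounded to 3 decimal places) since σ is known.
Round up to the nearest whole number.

Using z* since population σ is known (z-interval formula).

For 95% confidence, z* = 1.96 (from standard normal table)

Sample size formula for z-interval: n = (z*σ/E)²

n = (1.96 × 23.1 / 3.4)²
  = (13.316471)²
  = 177.3284

Round up to the nearest whole number: n = 178

178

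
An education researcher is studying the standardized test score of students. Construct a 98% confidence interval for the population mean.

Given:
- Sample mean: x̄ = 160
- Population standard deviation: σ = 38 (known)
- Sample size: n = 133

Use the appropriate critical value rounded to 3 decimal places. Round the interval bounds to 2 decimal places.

The population standard deviation σ is known, so use a z-interval (standard normal critical value).

For 98% confidence, z* = 2.326 (from standard normal table)

Standard error: SE = σ/√n = 38/√133 = 3.295018

Margin of error: E = z* × SE = 2.326 × 3.295018 = 7.6642

Z-interval: x̄ ± E = 160 ± 7.6642 = (152.3358, 167.6642)

Rounded to 2 decimal places:

(152.34, 167.66)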